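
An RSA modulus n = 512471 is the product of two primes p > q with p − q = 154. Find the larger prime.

Since p = q + 154, we have 512471 = q(q + 154), so q² + 154q − 512471 = 0.
Discriminant: 154² + 4·512471 = 23716 + 2049884 = 2073600; √2073600 = 1440.
q = (−154 + 1440)/2 = 643, and p = q + 154 = 797.
Check: 643 · 797 = 512471.

797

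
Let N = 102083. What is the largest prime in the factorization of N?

89

102083 = 31 · 3293
3293 = 37 · 89
89 is prime.
So 102083 = 31 · 37 · 89; the largest prime factor is 89.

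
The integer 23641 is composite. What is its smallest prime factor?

47

23641 is odd.
Digit sum 16, not divisible by 3.
Ends in 1: not divisible by 5.
7: 23641 = 7·3377 + 2
11: 23641 = 11·2149 + 2
13: 23641 = 13·1818 + 7
17: 23641 = 17·1390 + 11
19: 23641 = 19·1244 + 5
23: 23641 = 23·1027 + 20
29: 23641 = 29·815 + 6
31: 23641 = 31·762 + 19
37: 23641 = 37·638 + 35
41: 23641 = 41·576 + 25
43: 23641 = 43·549 + 34
47: 23641 = 47·503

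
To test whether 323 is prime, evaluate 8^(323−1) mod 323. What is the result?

8^1 ≡ 8 (mod 323)
8^2 ≡ 8^2 = 64 ≡ 64 (mod 323)
8^4 ≡ 64^2 = 4096 ≡ 220 (mod 323)
8^8 ≡ 220^2 = 48400 ≡ 273 (mod 323)
8^16 ≡ 273^2 = 74529 ≡ 239 (mod 323)
8^32 ≡ 239^2 = 57121 ≡ 273 (mod 323)
8^64 ≡ 273^2 = 74529 ≡ 239 (mod 323)
8^128 ≡ 239^2 = 57121 ≡ 273 (mod 323)
8^256 ≡ 273^2 = 74529 ≡ 239 (mod 323)
322 = 256 + 64 + 2 in binary powers of 2.
So 8^322 ≡ 239 · 239 · 64 ≡ 30 (mod 323).
Since 30 ≠ 1, base 8 is a Fermat witness: 323 is composite.

30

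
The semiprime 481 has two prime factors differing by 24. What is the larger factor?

Since p = q + 24, we have 481 = q(q + 24), so q² + 24q − 481 = 0.
Discriminant: 24² + 4·481 = 576 + 1924 = 2500; √2500 = 50.
q = (−24 + 50)/2 = 13, and p = q + 24 = 37.
Check: 13 · 37 = 481.

37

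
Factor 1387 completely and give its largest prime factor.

73

1387 = 19 · 73
73 is prime.
So 1387 = 19 · 73; the largest prime factor is 73.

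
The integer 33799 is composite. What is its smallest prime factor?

73

33799 is odd.
Digit sum 31, not divisible by 3.
Ends in 9: not divisible by 5.
7: 33799 = 7·4828 + 3
11: 33799 = 11·3072 + 7
13: 33799 = 13·2599 + 12
17: 33799 = 17·1988 + 3
19: 33799 = 19·1778 + 17
23: 33799 = 23·1469 + 12
29: 33799 = 29·1165 + 14
31: 33799 = 31·1090 + 9
37: 33799 = 37·913 + 18
41: 33799 = 41·824 + 15
43: 33799 = 43·786 + 1
47: 33799 = 47·719 + 6
53: 33799 = 53·637 + 38
59: 33799 = 59·572 + 51
61: 33799 = 61·554 + 5
67: 33799 = 67·504 + 31
71: 33799 = 71·476 + 3
73: 33799 = 73·463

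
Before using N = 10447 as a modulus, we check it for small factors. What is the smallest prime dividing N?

31

10447 is odd.
Digit sum 16, not divisible by 3.
Ends in 7: not divisible by 5.
7: 10447 = 7·1492 + 3
11: 10447 = 11·949 + 8
13: 10447 = 13·803 + 8
17: 10447 = 17·614 + 9
19: 10447 = 19·549 + 16
23: 10447 = 23·454 + 5
29: 10447 = 29·360 + 7
31: 10447 = 31·337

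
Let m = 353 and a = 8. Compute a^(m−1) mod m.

1

8^1 ≡ 8 (mod 353)
8^2 ≡ 8^2 = 64 ≡ 64 (mod 353)
8^4 ≡ 64^2 = 4096 ≡ 213 (mod 353)
8^8 ≡ 213^2 = 45369 ≡ 185 (mod 353)
8^16 ≡ 185^2 = 34225 ≡ 337 (mod 353)
8^32 ≡ 337^2 = 113569 ≡ 256 (mod 353)
8^64 ≡ 256^2 = 65536 ≡ 231 (mod 353)
8^128 ≡ 231^2 = 53361 ≡ 58 (mod 353)
8^256 ≡ 58^2 = 3364 ≡ 187 (mod 353)
352 = 256 + 64 + 32 in binary powers of 2.
So 8^352 ≡ 187 · 231 · 256 ≡ 1 (mod 353).
Since the result is 1, base 8 gives no evidence that 353 is composite.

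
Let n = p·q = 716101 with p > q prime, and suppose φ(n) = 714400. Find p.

φ(n) = (p−1)(q−1) = n − (p+q) + 1, so p + q = 716101 − 714400 + 1 = 1702.
p and q are the roots of t² − 1702t + 716101 = 0.
Discriminant: 1702² − 4·716101 = 2896804 − 2864404 = 32400; √32400 = 180.
q = (1702 − 180)/2 = 761, p = (1702 + 180)/2 = 941.
Check: 761 · 941 = 716101.

941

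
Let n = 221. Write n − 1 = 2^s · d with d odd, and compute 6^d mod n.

150

221 − 1 = 220 = 2^2 · 55, so d = 55.
6^1 ≡ 6 (mod 221)
6^2 ≡ 6^2 = 36 ≡ 36 (mod 221)
6^4 ≡ 36^2 = 1296 ≡ 191 (mod 221)
6^8 ≡ 191^2 = 36481 ≡ 16 (mod 221)
6^16 ≡ 16^2 = 256 ≡ 35 (mod 221)
6^32 ≡ 35^2 = 1225 ≡ 120 (mod 221)
55 = 32 + 16 + 4 + 2 + 1 in binary powers of 2.
So 6^55 ≡ 120 · 35 · 191 · 36 · 6 ≡ 150 (mod 221).
Squaring chain: 150 → 179; never reaches −1, so base 6 is a Miller–Rabin witness that 221 is composite.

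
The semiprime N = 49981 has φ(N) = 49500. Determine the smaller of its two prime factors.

151

φ(n) = (p−1)(q−1) = n − (p+q) + 1, so p + q = 49981 − 49500 + 1 = 482.
p and q are the roots of t² − 482t + 49981 = 0.
Discriminant: 482² − 4·49981 = 232324 − 199924 = 32400; √32400 = 180.
q = (482 − 180)/2 = 151, p = (482 + 180)/2 = 331.
Check: 151 · 331 = 49981.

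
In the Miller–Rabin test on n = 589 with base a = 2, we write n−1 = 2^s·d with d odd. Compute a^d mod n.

407

589 − 1 = 588 = 2^2 · 147, so d = 147.
2^1 ≡ 2 (mod 589)
2^2 ≡ 2^2 = 4 ≡ 4 (mod 589)
2^4 ≡ 4^2 = 16 ≡ 16 (mod 589)
2^8 ≡ 16^2 = 256 ≡ 256 (mod 589)
2^16 ≡ 256^2 = 65536 ≡ 157 (mod 589)
2^32 ≡ 157^2 = 24649 ≡ 500 (mod 589)
2^64 ≡ 500^2 = 250000 ≡ 264 (mod 589)
2^128 ≡ 264^2 = 69696 ≡ 194 (mod 589)
147 = 128 + 16 + 2 + 1 in binary powers of 2.
So 2^147 ≡ 194 · 157 · 4 · 2 ≡ 407 (mod 589).
Squaring chain: 407 → 140; never reaches −1, so base 2 is a Miller–Rabin witness that 589 is composite.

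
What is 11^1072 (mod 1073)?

11^1 ≡ 11 (mod 1073)
11^2 ≡ 11^2 = 121 ≡ 121 (mod 1073)
11^4 ≡ 121^2 = 14641 ≡ 692 (mod 1073)
11^8 ≡ 692^2 = 478864 ≡ 306 (mod 1073)
11^16 ≡ 306^2 = 93636 ≡ 285 (mod 1073)
11^32 ≡ 285^2 = 81225 ≡ 750 (mod 1073)
11^64 ≡ 750^2 = 562500 ≡ 248 (mod 1073)
11^128 ≡ 248^2 = 61504 ≡ 343 (mod 1073)
11^256 ≡ 343^2 = 117649 ≡ 692 (mod 1073)
11^512 ≡ 692^2 = 478864 ≡ 306 (mod 1073)
11^1024 ≡ 306^2 = 93636 ≡ 285 (mod 1073)
1072 = 1024 + 32 + 16 in binary powers of 2.
So 11^1072 ≡ 285 · 750 · 285 ≡ 248 (mod 1073).
Since 248 ≠ 1, base 11 is a Fermat witness: 1073 is composite.

248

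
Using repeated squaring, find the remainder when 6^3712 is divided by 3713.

6^1 ≡ 6 (mod 3713)
6^2 ≡ 6^2 = 36 ≡ 36 (mod 3713)
6^4 ≡ 36^2 = 1296 ≡ 1296 (mod 3713)
6^8 ≡ 1296^2 = 1679616 ≡ 1340 (mod 3713)
6^16 ≡ 1340^2 = 1795600 ≡ 2221 (mod 3713)
6^32 ≡ 2221^2 = 4932841 ≡ 1977 (mod 3713)
6^64 ≡ 1977^2 = 3908529 ≡ 2453 (mod 3713)
6^128 ≡ 2453^2 = 6017209 ≡ 2149 (mod 3713)
6^256 ≡ 2149^2 = 4618201 ≡ 2942 (mod 3713)
6^512 ≡ 2942^2 = 8655364 ≡ 361 (mod 3713)
6^1024 ≡ 361^2 = 130321 ≡ 366 (mod 3713)
6^2048 ≡ 366^2 = 133956 ≡ 288 (mod 3713)
3712 = 2048 + 1024 + 512 + 128 in binary powers of 2.
So 6^3712 ≡ 288 · 366 · 361 · 2149 ≡ 1225 (mod 3713).
Since 1225 ≠ 1, base 6 is a Fermat witness: 3713 is composite.

1225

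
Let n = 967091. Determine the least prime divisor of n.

967091 is odd.
Digit sum 32, not divisible by 3.
Ends in 1: not divisible by 5.
7: 967091 = 7·138155 + 6
11: 967091 = 11·87917 + 4
13: 967091 = 13·74391 + 8
17: 967091 = 17·56887 + 12
19: 967091 = 19·50899 + 10
23: 967091 = 23·42047 + 10
29: 967091 = 29·33347 + 28
31: 967091 = 31·31196 + 15
37: 967091 = 37·26137 + 22
41: 967091 = 41·23587 + 24
43: 967091 = 43·22490 + 21
47: 967091 = 47·20576 + 19
53: 967091 = 53·18247

53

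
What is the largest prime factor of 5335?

5335 = 5 · 1067
1067 = 11 · 97
97 is prime.
So 5335 = 5 · 11 · 97; the largest prime factor is 97.

97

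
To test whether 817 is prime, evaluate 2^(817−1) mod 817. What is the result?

102

2^1 ≡ 2 (mod 817)
2^2 ≡ 2^2 = 4 ≡ 4 (mod 817)
2^4 ≡ 4^2 = 16 ≡ 16 (mod 817)
2^8 ≡ 16^2 = 256 ≡ 256 (mod 817)
2^16 ≡ 256^2 = 65536 ≡ 176 (mod 817)
2^32 ≡ 176^2 = 30976 ≡ 747 (mod 817)
2^64 ≡ 747^2 = 558009 ≡ 815 (mod 817)
2^128 ≡ 815^2 = 664225 ≡ 4 (mod 817)
2^256 ≡ 4^2 = 16 ≡ 16 (mod 817)
2^512 ≡ 16^2 = 256 ≡ 256 (mod 817)
816 = 512 + 256 + 32 + 16 in binary powers of 2.
So 2^816 ≡ 256 · 16 · 747 · 176 ≡ 102 (mod 817).
Since 102 ≠ 1, base 2 is a Fermat witness: 817 is composite.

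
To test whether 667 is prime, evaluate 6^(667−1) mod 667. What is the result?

6^1 ≡ 6 (mod 667)
6^2 ≡ 6^2 = 36 ≡ 36 (mod 667)
6^4 ≡ 36^2 = 1296 ≡ 629 (mod 667)
6^8 ≡ 629^2 = 395641 ≡ 110 (mod 667)
6^16 ≡ 110^2 = 12100 ≡ 94 (mod 667)
6^32 ≡ 94^2 = 8836 ≡ 165 (mod 667)
6^64 ≡ 165^2 = 27225 ≡ 545 (mod 667)
6^128 ≡ 545^2 = 297025 ≡ 210 (mod 667)
6^256 ≡ 210^2 = 44100 ≡ 78 (mod 667)
6^512 ≡ 78^2 = 6084 ≡ 81 (mod 667)
666 = 512 + 128 + 16 + 8 + 2 in binary powers of 2.
So 6^666 ≡ 81 · 210 · 94 · 110 · 36 ≡ 81 (mod 667).
Since 81 ≠ 1, base 6 is a Fermat witness: 667 is composite.

81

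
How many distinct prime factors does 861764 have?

5

861764 = 2^2 · 215441
215441 = 17 · 12673
12673 = 19 · 667
667 = 23 · 29
861764 = 2^2 · 17 · 19 · 23 · 29, which has 5 distinct prime factors.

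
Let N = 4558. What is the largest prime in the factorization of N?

4558 = 2 · 2279
2279 = 43 · 53
53 is prime.
So 4558 = 2 · 43 · 53; the largest prime factor is 53.

53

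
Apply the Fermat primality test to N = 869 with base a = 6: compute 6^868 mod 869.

840

6^1 ≡ 6 (mod 869)
6^2 ≡ 6^2 = 36 ≡ 36 (mod 869)
6^4 ≡ 36^2 = 1296 ≡ 427 (mod 869)
6^8 ≡ 427^2 = 182329 ≡ 708 (mod 869)
6^16 ≡ 708^2 = 501264 ≡ 720 (mod 869)
6^32 ≡ 720^2 = 518400 ≡ 476 (mod 869)
6^64 ≡ 476^2 = 226576 ≡ 636 (mod 869)
6^128 ≡ 636^2 = 404496 ≡ 411 (mod 869)
6^256 ≡ 411^2 = 168921 ≡ 335 (mod 869)
6^512 ≡ 335^2 = 112225 ≡ 124 (mod 869)
868 = 512 + 256 + 64 + 32 + 4 in binary powers of 2.
So 6^868 ≡ 124 · 335 · 636 · 476 · 427 ≡ 840 (mod 869).
Since 840 ≠ 1, base 6 is a Fermat witness: 869 is composite.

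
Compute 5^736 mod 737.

5^1 ≡ 5 (mod 737)
5^2 ≡ 5^2 = 25 ≡ 25 (mod 737)
5^4 ≡ 25^2 = 625 ≡ 625 (mod 737)
5^8 ≡ 625^2 = 390625 ≡ 15 (mod 737)
5^16 ≡ 15^2 = 225 ≡ 225 (mod 737)
5^32 ≡ 225^2 = 50625 ≡ 509 (mod 737)
5^64 ≡ 509^2 = 259081 ≡ 394 (mod 737)
5^128 ≡ 394^2 = 155236 ≡ 466 (mod 737)
5^256 ≡ 466^2 = 217156 ≡ 478 (mod 737)
5^512 ≡ 478^2 = 228484 ≡ 14 (mod 737)
736 = 512 + 128 + 64 + 32 in binary powers of 2.
So 5^736 ≡ 14 · 466 · 394 · 509 ≡ 643 (mod 737).
Since 643 ≠ 1, base 5 is a Fermat witness: 737 is composite.

643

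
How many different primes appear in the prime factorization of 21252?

21252 = 2^2 · 5313
5313 = 3 · 1771
1771 = 7 · 253
253 = 11 · 23
21252 = 2^2 · 3 · 7 · 11 · 23, which has 5 distinct prime factors.

5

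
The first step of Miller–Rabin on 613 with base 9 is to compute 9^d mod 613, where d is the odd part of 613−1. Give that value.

613 − 1 = 612 = 2^2 · 153, so d = 153.
9^1 ≡ 9 (mod 613)
9^2 ≡ 9^2 = 81 ≡ 81 (mod 613)
9^4 ≡ 81^2 = 6561 ≡ 431 (mod 613)
9^8 ≡ 431^2 = 185761 ≡ 22 (mod 613)
9^16 ≡ 22^2 = 484 ≡ 484 (mod 613)
9^32 ≡ 484^2 = 234256 ≡ 90 (mod 613)
9^64 ≡ 90^2 = 8100 ≡ 131 (mod 613)
9^128 ≡ 131^2 = 17161 ≡ 610 (mod 613)
153 = 128 + 16 + 8 + 1 in binary powers of 2.
So 9^153 ≡ 610 · 484 · 22 · 9 ≡ 1 (mod 613).
Since 9^d ≡ 1 (mod 613), base 9 does not prove 613 composite.

1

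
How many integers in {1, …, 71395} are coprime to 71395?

56160

Factor: 71395 = 5 · 109 · 131.
φ(71395) = (5−1) · (109−1) · (131−1) = 4 · 108 · 130 = 56160.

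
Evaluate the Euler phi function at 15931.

15664

Factor: 15931 = 89 · 179.
φ(15931) = (89−1) · (179−1) = 88 · 178 = 15664.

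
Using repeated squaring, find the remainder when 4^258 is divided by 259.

4^1 ≡ 4 (mod 259)
4^2 ≡ 4^2 = 16 ≡ 16 (mod 259)
4^4 ≡ 16^2 = 256 ≡ 256 (mod 259)
4^8 ≡ 256^2 = 65536 ≡ 9 (mod 259)
4^16 ≡ 9^2 = 81 ≡ 81 (mod 259)
4^32 ≡ 81^2 = 6561 ≡ 86 (mod 259)
4^64 ≡ 86^2 = 7396 ≡ 144 (mod 259)
4^128 ≡ 144^2 = 20736 ≡ 16 (mod 259)
4^256 ≡ 16^2 = 256 ≡ 256 (mod 259)
258 = 256 + 2 in binary powers of 2.
So 4^258 ≡ 256 · 16 ≡ 211 (mod 259).
Since 211 ≠ 1, base 4 is a Fermat witness: 259 is composite.

211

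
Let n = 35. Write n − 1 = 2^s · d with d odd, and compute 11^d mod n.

35 − 1 = 34 = 2^1 · 17, so d = 17.
11^1 ≡ 11 (mod 35)
11^2 ≡ 11^2 = 121 ≡ 16 (mod 35)
11^4 ≡ 16^2 = 256 ≡ 11 (mod 35)
11^8 ≡ 11^2 = 121 ≡ 16 (mod 35)
11^16 ≡ 16^2 = 256 ≡ 11 (mod 35)
17 = 16 + 1 in binary powers of 2.
So 11^17 ≡ 11 · 11 ≡ 16 (mod 35).
Squaring chain: 16; never reaches −1, so base 11 is a Miller–Rabin witness that 35 is composite.

16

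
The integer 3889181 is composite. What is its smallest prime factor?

3889181 is odd.
Digit sum 38, not divisible by 3.
Ends in 1: not divisible by 5.
7: 3889181 = 7·555597 + 2
11: 3889181 = 11·353561 + 10
13: 3889181 = 13·299167 + 10
17: 3889181 = 17·228775 + 6
19: 3889181 = 19·204693 + 14
23: 3889181 = 23·169094 + 19
29: 3889181 = 29·134109 + 20
31: 3889181 = 31·125457 + 14
37: 3889181 = 37·105113

37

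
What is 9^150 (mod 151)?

9^1 ≡ 9 (mod 151)
9^2 ≡ 9^2 = 81 ≡ 81 (mod 151)
9^4 ≡ 81^2 = 6561 ≡ 68 (mod 151)
9^8 ≡ 68^2 = 4624 ≡ 94 (mod 151)
9^16 ≡ 94^2 = 8836 ≡ 78 (mod 151)
9^32 ≡ 78^2 = 6084 ≡ 44 (mod 151)
9^64 ≡ 44^2 = 1936 ≡ 124 (mod 151)
9^128 ≡ 124^2 = 15376 ≡ 125 (mod 151)
150 = 128 + 16 + 4 + 2 in binary powers of 2.
So 9^150 ≡ 125 · 78 · 68 · 81 ≡ 1 (mod 151).
Since the result is 1, base 9 gives no evidence that 151 is composite.

1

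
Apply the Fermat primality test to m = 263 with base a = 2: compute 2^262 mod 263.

2^1 ≡ 2 (mod 263)
2^2 ≡ 2^2 = 4 ≡ 4 (mod 263)
2^4 ≡ 4^2 = 16 ≡ 16 (mod 263)
2^8 ≡ 16^2 = 256 ≡ 256 (mod 263)
2^16 ≡ 256^2 = 65536 ≡ 49 (mod 263)
2^32 ≡ 49^2 = 2401 ≡ 34 (mod 263)
2^64 ≡ 34^2 = 1156 ≡ 104 (mod 263)
2^128 ≡ 104^2 = 10816 ≡ 33 (mod 263)
2^256 ≡ 33^2 = 1089 ≡ 37 (mod 263)
262 = 256 + 4 + 2 in binary powers of 2.
So 2^262 ≡ 37 · 16 · 4 ≡ 1 (mod 263).
Since the result is 1, base 2 gives no evidence that 263 is composite.

1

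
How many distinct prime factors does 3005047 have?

3

3005047 = 31^2 · 3127
3127 = 53 · 59
3005047 = 31^2 · 53 · 59, which has 3 distinct prime factors.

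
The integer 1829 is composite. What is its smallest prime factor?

31

1829 is odd.
Digit sum 20, not divisible by 3.
Ends in 9: not divisible by 5.
7: 1829 = 7·261 + 2
11: 1829 = 11·166 + 3
13: 1829 = 13·140 + 9
17: 1829 = 17·107 + 10
19: 1829 = 19·96 + 5
23: 1829 = 23·79 + 12
29: 1829 = 29·63 + 2
31: 1829 = 31·59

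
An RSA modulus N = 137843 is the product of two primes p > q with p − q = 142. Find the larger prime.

449

Since p = q + 142, we have 137843 = q(q + 142), so q² + 142q − 137843 = 0.
Discriminant: 142² + 4·137843 = 20164 + 551372 = 571536; √571536 = 756.
q = (−142 + 756)/2 = 307, and p = q + 142 = 449.
Check: 307 · 449 = 137843.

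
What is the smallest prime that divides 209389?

17

209389 is odd.
Digit sum 31, not divisible by 3.
Ends in 9: not divisible by 5.
7: 209389 = 7·29912 + 5
11: 209389 = 11·19035 + 4
13: 209389 = 13·16106 + 11
17: 209389 = 17·12317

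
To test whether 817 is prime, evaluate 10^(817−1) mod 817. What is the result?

391

10^1 ≡ 10 (mod 817)
10^2 ≡ 10^2 = 100 ≡ 100 (mod 817)
10^4 ≡ 100^2 = 10000 ≡ 196 (mod 817)
10^8 ≡ 196^2 = 38416 ≡ 17 (mod 817)
10^16 ≡ 17^2 = 289 ≡ 289 (mod 817)
10^32 ≡ 289^2 = 83521 ≡ 187 (mod 817)
10^64 ≡ 187^2 = 34969 ≡ 655 (mod 817)
10^128 ≡ 655^2 = 429025 ≡ 100 (mod 817)
10^256 ≡ 100^2 = 10000 ≡ 196 (mod 817)
10^512 ≡ 196^2 = 38416 ≡ 17 (mod 817)
816 = 512 + 256 + 32 + 16 in binary powers of 2.
So 10^816 ≡ 17 · 196 · 187 · 289 ≡ 391 (mod 817).
Since 391 ≠ 1, base 10 is a Fermat witness: 817 is composite.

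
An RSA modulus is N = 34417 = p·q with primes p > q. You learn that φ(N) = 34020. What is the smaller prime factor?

127

φ(n) = (p−1)(q−1) = n − (p+q) + 1, so p + q = 34417 − 34020 + 1 = 398.
p and q are the roots of t² − 398t + 34417 = 0.
Discriminant: 398² − 4·34417 = 158404 − 137668 = 20736; √20736 = 144.
q = (398 − 144)/2 = 127, p = (398 + 144)/2 = 271.
Check: 127 · 271 = 34417.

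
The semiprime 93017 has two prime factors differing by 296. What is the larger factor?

Since p = q + 296, we have 93017 = q(q + 296), so q² + 296q − 93017 = 0.
Discriminant: 296² + 4·93017 = 87616 + 372068 = 459684; √459684 = 678.
q = (−296 + 678)/2 = 191, and p = q + 296 = 487.
Check: 191 · 487 = 93017.

487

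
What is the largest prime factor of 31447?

59

31447 = 13 · 2419
2419 = 41 · 59
59 is prime.
So 31447 = 13 · 41 · 59; the largest prime factor is 59.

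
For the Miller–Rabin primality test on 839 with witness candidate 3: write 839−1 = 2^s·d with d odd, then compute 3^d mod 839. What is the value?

839 − 1 = 838 = 2^1 · 419, so d = 419.
3^1 ≡ 3 (mod 839)
3^2 ≡ 3^2 = 9 ≡ 9 (mod 839)
3^4 ≡ 9^2 = 81 ≡ 81 (mod 839)
3^8 ≡ 81^2 = 6561 ≡ 688 (mod 839)
3^16 ≡ 688^2 = 473344 ≡ 148 (mod 839)
3^32 ≡ 148^2 = 21904 ≡ 90 (mod 839)
3^64 ≡ 90^2 = 8100 ≡ 549 (mod 839)
3^128 ≡ 549^2 = 301401 ≡ 200 (mod 839)
3^256 ≡ 200^2 = 40000 ≡ 567 (mod 839)
419 = 256 + 128 + 32 + 2 + 1 in binary powers of 2.
So 3^419 ≡ 567 · 200 · 90 · 9 · 3 ≡ 1 (mod 839).
Since 3^d ≡ 1 (mod 839), base 3 does not prove 839 composite.

1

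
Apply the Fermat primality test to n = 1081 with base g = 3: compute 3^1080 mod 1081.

3^1 ≡ 3 (mod 1081)
3^2 ≡ 3^2 = 9 ≡ 9 (mod 1081)
3^4 ≡ 9^2 = 81 ≡ 81 (mod 1081)
3^8 ≡ 81^2 = 6561 ≡ 75 (mod 1081)
3^16 ≡ 75^2 = 5625 ≡ 220 (mod 1081)
3^32 ≡ 220^2 = 48400 ≡ 836 (mod 1081)
3^64 ≡ 836^2 = 698896 ≡ 570 (mod 1081)
3^128 ≡ 570^2 = 324900 ≡ 600 (mod 1081)
3^256 ≡ 600^2 = 360000 ≡ 27 (mod 1081)
3^512 ≡ 27^2 = 729 ≡ 729 (mod 1081)
3^1024 ≡ 729^2 = 531441 ≡ 670 (mod 1081)
1080 = 1024 + 32 + 16 + 8 in binary powers of 2.
So 3^1080 ≡ 670 · 836 · 220 · 75 ≡ 768 (mod 1081).
Since 768 ≠ 1, base 3 is a Fermat witness: 1081 is composite.

768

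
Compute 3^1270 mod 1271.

893

3^1 ≡ 3 (mod 1271)
3^2 ≡ 3^2 = 9 ≡ 9 (mod 1271)
3^4 ≡ 9^2 = 81 ≡ 81 (mod 1271)
3^8 ≡ 81^2 = 6561 ≡ 206 (mod 1271)
3^16 ≡ 206^2 = 42436 ≡ 493 (mod 1271)
3^32 ≡ 493^2 = 243049 ≡ 288 (mod 1271)
3^64 ≡ 288^2 = 82944 ≡ 329 (mod 1271)
3^128 ≡ 329^2 = 108241 ≡ 206 (mod 1271)
3^256 ≡ 206^2 = 42436 ≡ 493 (mod 1271)
3^512 ≡ 493^2 = 243049 ≡ 288 (mod 1271)
3^1024 ≡ 288^2 = 82944 ≡ 329 (mod 1271)
1270 = 1024 + 128 + 64 + 32 + 16 + 4 + 2 in binary powers of 2.
So 3^1270 ≡ 329 · 206 · 329 · 288 · 493 · 81 · 9 ≡ 893 (mod 1271).
Since 893 ≠ 1, base 3 is a Fermat witness: 1271 is composite.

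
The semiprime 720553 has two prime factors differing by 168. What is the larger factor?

Since p = q + 168, we have 720553 = q(q + 168), so q² + 168q − 720553 = 0.
Discriminant: 168² + 4·720553 = 28224 + 2882212 = 2910436; √2910436 = 1706.
q = (−168 + 1706)/2 = 769, and p = q + 168 = 937.
Check: 769 · 937 = 720553.

937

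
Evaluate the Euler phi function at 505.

Factor: 505 = 5 · 101.
φ(505) = (5−1) · (101−1) = 4 · 100 = 400.

400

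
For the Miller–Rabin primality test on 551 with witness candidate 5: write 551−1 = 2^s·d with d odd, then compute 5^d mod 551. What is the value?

551 − 1 = 550 = 2^1 · 275, so d = 275.
5^1 ≡ 5 (mod 551)
5^2 ≡ 5^2 = 25 ≡ 25 (mod 551)
5^4 ≡ 25^2 = 625 ≡ 74 (mod 551)
5^8 ≡ 74^2 = 5476 ≡ 517 (mod 551)
5^16 ≡ 517^2 = 267289 ≡ 54 (mod 551)
5^32 ≡ 54^2 = 2916 ≡ 161 (mod 551)
5^64 ≡ 161^2 = 25921 ≡ 24 (mod 551)
5^128 ≡ 24^2 = 576 ≡ 25 (mod 551)
5^256 ≡ 25^2 = 625 ≡ 74 (mod 551)
275 = 256 + 16 + 2 + 1 in binary powers of 2.
So 5^275 ≡ 74 · 54 · 25 · 5 ≡ 294 (mod 551).
Squaring chain: 294; never reaches −1, so base 5 is a Miller–Rabin witness that 551 is composite.

294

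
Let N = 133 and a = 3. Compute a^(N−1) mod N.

64

3^1 ≡ 3 (mod 133)
3^2 ≡ 3^2 = 9 ≡ 9 (mod 133)
3^4 ≡ 9^2 = 81 ≡ 81 (mod 133)
3^8 ≡ 81^2 = 6561 ≡ 44 (mod 133)
3^16 ≡ 44^2 = 1936 ≡ 74 (mod 133)
3^32 ≡ 74^2 = 5476 ≡ 23 (mod 133)
3^64 ≡ 23^2 = 529 ≡ 130 (mod 133)
3^128 ≡ 130^2 = 16900 ≡ 9 (mod 133)
132 = 128 + 4 in binary powers of 2.
So 3^132 ≡ 9 · 81 ≡ 64 (mod 133).
Since 64 ≠ 1, base 3 is a Fermat witness: 133 is composite.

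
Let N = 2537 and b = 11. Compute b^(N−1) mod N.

11^1 ≡ 11 (mod 2537)
11^2 ≡ 11^2 = 121 ≡ 121 (mod 2537)
11^4 ≡ 121^2 = 14641 ≡ 1956 (mod 2537)
11^8 ≡ 1956^2 = 3825936 ≡ 140 (mod 2537)
11^16 ≡ 140^2 = 19600 ≡ 1841 (mod 2537)
11^32 ≡ 1841^2 = 3389281 ≡ 2386 (mod 2537)
11^64 ≡ 2386^2 = 5692996 ≡ 2505 (mod 2537)
11^128 ≡ 2505^2 = 6275025 ≡ 1024 (mod 2537)
11^256 ≡ 1024^2 = 1048576 ≡ 795 (mod 2537)
11^512 ≡ 795^2 = 632025 ≡ 312 (mod 2537)
11^1024 ≡ 312^2 = 97344 ≡ 938 (mod 2537)
11^2048 ≡ 938^2 = 879844 ≡ 2042 (mod 2537)
2536 = 2048 + 256 + 128 + 64 + 32 + 8 in binary powers of 2.
So 11^2536 ≡ 2042 · 795 · 1024 · 2505 · 2386 · 140 ≡ 1067 (mod 2537).
Since 1067 ≠ 1, base 11 is a Fermat witness: 2537 is composite.

1067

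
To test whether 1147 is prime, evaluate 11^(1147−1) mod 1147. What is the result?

593

11^1 ≡ 11 (mod 1147)
11^2 ≡ 11^2 = 121 ≡ 121 (mod 1147)
11^4 ≡ 121^2 = 14641 ≡ 877 (mod 1147)
11^8 ≡ 877^2 = 769129 ≡ 639 (mod 1147)
11^16 ≡ 639^2 = 408321 ≡ 1136 (mod 1147)
11^32 ≡ 1136^2 = 1290496 ≡ 121 (mod 1147)
11^64 ≡ 121^2 = 14641 ≡ 877 (mod 1147)
11^128 ≡ 877^2 = 769129 ≡ 639 (mod 1147)
11^256 ≡ 639^2 = 408321 ≡ 1136 (mod 1147)
11^512 ≡ 1136^2 = 1290496 ≡ 121 (mod 1147)
11^1024 ≡ 121^2 = 14641 ≡ 877 (mod 1147)
1146 = 1024 + 64 + 32 + 16 + 8 + 2 in binary powers of 2.
So 11^1146 ≡ 877 · 877 · 121 · 1136 · 639 · 121 ≡ 593 (mod 1147).
Since 593 ≠ 1, base 11 is a Fermat witness: 1147 is composite.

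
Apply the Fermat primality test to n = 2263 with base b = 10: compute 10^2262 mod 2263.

10^1 ≡ 10 (mod 2263)
10^2 ≡ 10^2 = 100 ≡ 100 (mod 2263)
10^4 ≡ 100^2 = 10000 ≡ 948 (mod 2263)
10^8 ≡ 948^2 = 898704 ≡ 293 (mod 2263)
10^16 ≡ 293^2 = 85849 ≡ 2118 (mod 2263)
10^32 ≡ 2118^2 = 4485924 ≡ 658 (mod 2263)
10^64 ≡ 658^2 = 432964 ≡ 731 (mod 2263)
10^128 ≡ 731^2 = 534361 ≡ 293 (mod 2263)
10^256 ≡ 293^2 = 85849 ≡ 2118 (mod 2263)
10^512 ≡ 2118^2 = 4485924 ≡ 658 (mod 2263)
10^1024 ≡ 658^2 = 432964 ≡ 731 (mod 2263)
10^2048 ≡ 731^2 = 534361 ≡ 293 (mod 2263)
2262 = 2048 + 128 + 64 + 16 + 4 + 2 in binary powers of 2.
So 10^2262 ≡ 293 · 293 · 731 · 2118 · 948 · 100 ≡ 2236 (mod 2263).
Since 2236 ≠ 1, base 10 is a Fermat witness: 2263 is composite.

2236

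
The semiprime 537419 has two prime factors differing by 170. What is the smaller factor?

Since p = q + 170, we have 537419 = q(q + 170), so q² + 170q − 537419 = 0.
Discriminant: 170² + 4·537419 = 28900 + 2149676 = 2178576; √2178576 = 1476.
q = (−170 + 1476)/2 = 653, and p = q + 170 = 823.
Check: 653 · 823 = 537419.

653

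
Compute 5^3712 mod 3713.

5^1 ≡ 5 (mod 3713)
5^2 ≡ 5^2 = 25 ≡ 25 (mod 3713)
5^4 ≡ 25^2 = 625 ≡ 625 (mod 3713)
5^8 ≡ 625^2 = 390625 ≡ 760 (mod 3713)
5^16 ≡ 760^2 = 577600 ≡ 2085 (mod 3713)
5^32 ≡ 2085^2 = 4347225 ≡ 3015 (mod 3713)
5^64 ≡ 3015^2 = 9090225 ≡ 801 (mod 3713)
5^128 ≡ 801^2 = 641601 ≡ 2965 (mod 3713)
5^256 ≡ 2965^2 = 8791225 ≡ 2554 (mod 3713)
5^512 ≡ 2554^2 = 6522916 ≡ 2888 (mod 3713)
5^1024 ≡ 2888^2 = 8340544 ≡ 1146 (mod 3713)
5^2048 ≡ 1146^2 = 1313316 ≡ 2627 (mod 3713)
3712 = 2048 + 1024 + 512 + 128 in binary powers of 2.
So 5^3712 ≡ 2627 · 1146 · 2888 · 2965 ≡ 3391 (mod 3713).
Since 3391 ≠ 1, base 5 is a Fermat witness: 3713 is composite.

3391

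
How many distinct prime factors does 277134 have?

277134 = 2 · 138567
138567 = 3 · 46189
46189 = 11 · 4199
4199 = 13 · 323
323 = 17 · 19
277134 = 2 · 3 · 11 · 13 · 17 · 19, which has 6 distinct prime factors.

6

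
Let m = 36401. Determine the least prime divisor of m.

36401 is odd.
Digit sum 14, not divisible by 3.
Ends in 1: not divisible by 5.
7: 36401 = 7·5200 + 1
11: 36401 = 11·3309 + 2
13: 36401 = 13·2800 + 1
17: 36401 = 17·2141 + 4
19: 36401 = 19·1915 + 16
23: 36401 = 23·1582 + 15
29: 36401 = 29·1255 + 6
31: 36401 = 31·1174 + 7
37: 36401 = 37·983 + 30
41: 36401 = 41·887 + 34
43: 36401 = 43·846 + 23
47: 36401 = 47·774 + 23
53: 36401 = 53·686 + 43
59: 36401 = 59·616 + 57
61: 36401 = 61·596 + 45
67: 36401 = 67·543 + 20
71: 36401 = 71·512 + 49
73: 36401 = 73·498 + 47
79: 36401 = 79·460 + 61
83: 36401 = 83·438 + 47
89: 36401 = 89·409

89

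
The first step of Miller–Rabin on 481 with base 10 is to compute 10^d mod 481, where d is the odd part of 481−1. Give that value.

38

481 − 1 = 480 = 2^5 · 15, so d = 15.
10^1 ≡ 10 (mod 481)
10^2 ≡ 10^2 = 100 ≡ 100 (mod 481)
10^4 ≡ 100^2 = 10000 ≡ 380 (mod 481)
10^8 ≡ 380^2 = 144400 ≡ 100 (mod 481)
15 = 8 + 4 + 2 + 1 in binary powers of 2.
So 10^15 ≡ 100 · 380 · 100 · 10 ≡ 38 (mod 481).
Squaring chain: 38 → 1 → 1 → 1 → 1; never reaches −1, so base 10 is a Miller–Rabin witness that 481 is composite.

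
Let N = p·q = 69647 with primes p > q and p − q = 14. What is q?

Since p = q + 14, we have 69647 = q(q + 14), so q² + 14q − 69647 = 0.
Discriminant: 14² + 4·69647 = 196 + 278588 = 278784; √278784 = 528.
q = (−14 + 528)/2 = 257, and p = q + 14 = 271.
Check: 257 · 271 = 69647.

257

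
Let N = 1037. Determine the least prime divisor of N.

17

1037 is odd.
Digit sum 11, not divisible by 3.
Ends in 7: not divisible by 5.
7: 1037 = 7·148 + 1
11: 1037 = 11·94 + 3
13: 1037 = 13·79 + 10
17: 1037 = 17·61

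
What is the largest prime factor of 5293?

79

5293 = 67 · 79
79 is prime.
So 5293 = 67 · 79; the largest prime factor is 79.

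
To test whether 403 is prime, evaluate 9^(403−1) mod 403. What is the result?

9^1 ≡ 9 (mod 403)
9^2 ≡ 9^2 = 81 ≡ 81 (mod 403)
9^4 ≡ 81^2 = 6561 ≡ 113 (mod 403)
9^8 ≡ 113^2 = 12769 ≡ 276 (mod 403)
9^16 ≡ 276^2 = 76176 ≡ 9 (mod 403)
9^32 ≡ 9^2 = 81 ≡ 81 (mod 403)
9^64 ≡ 81^2 = 6561 ≡ 113 (mod 403)
9^128 ≡ 113^2 = 12769 ≡ 276 (mod 403)
9^256 ≡ 276^2 = 76176 ≡ 9 (mod 403)
402 = 256 + 128 + 16 + 2 in binary powers of 2.
So 9^402 ≡ 9 · 276 · 9 · 81 ≡ 157 (mod 403).
Since 157 ≠ 1, base 9 is a Fermat witness: 403 is composite.

157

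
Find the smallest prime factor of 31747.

31747 is odd.
Digit sum 22, not divisible by 3.
Ends in 7: not divisible by 5.
7: 31747 = 7·4535 + 2
11: 31747 = 11·2886 + 1
13: 31747 = 13·2442 + 1
17: 31747 = 17·1867 + 8
19: 31747 = 19·1670 + 17
23: 31747 = 23·1380 + 7
29: 31747 = 29·1094 + 21
31: 31747 = 31·1024 + 3
37: 31747 = 37·858 + 1
41: 31747 = 41·774 + 13
43: 31747 = 43·738 + 13
47: 31747 = 47·675 + 22
53: 31747 = 53·599

53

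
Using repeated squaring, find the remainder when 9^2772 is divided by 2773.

9^1 ≡ 9 (mod 2773)
9^2 ≡ 9^2 = 81 ≡ 81 (mod 2773)
9^4 ≡ 81^2 = 6561 ≡ 1015 (mod 2773)
9^8 ≡ 1015^2 = 1030225 ≡ 1442 (mod 2773)
9^16 ≡ 1442^2 = 2079364 ≡ 2387 (mod 2773)
9^32 ≡ 2387^2 = 5697769 ≡ 2027 (mod 2773)
9^64 ≡ 2027^2 = 4108729 ≡ 1916 (mod 2773)
9^128 ≡ 1916^2 = 3671056 ≡ 2377 (mod 2773)
9^256 ≡ 2377^2 = 5650129 ≡ 1528 (mod 2773)
9^512 ≡ 1528^2 = 2334784 ≡ 2691 (mod 2773)
9^1024 ≡ 2691^2 = 7241481 ≡ 1178 (mod 2773)
9^2048 ≡ 1178^2 = 1387684 ≡ 1184 (mod 2773)
2772 = 2048 + 512 + 128 + 64 + 16 + 4 in binary powers of 2.
So 9^2772 ≡ 1184 · 2691 · 2377 · 1916 · 2387 · 1015 ≡ 1836 (mod 2773).
Since 1836 ≠ 1, base 9 is a Fermat witness: 2773 is composite.

1836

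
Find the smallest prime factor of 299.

299 is odd.
Digit sum 20, not divisible by 3.
Ends in 9: not divisible by 5.
7: 299 = 7·42 + 5
11: 299 = 11·27 + 2
13: 299 = 13·23

13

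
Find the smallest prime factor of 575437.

23

575437 is odd.
Digit sum 31, not divisible by 3.
Ends in 7: not divisible by 5.
7: 575437 = 7·82205 + 2
11: 575437 = 11·52312 + 5
13: 575437 = 13·44264 + 5
17: 575437 = 17·33849 + 4
19: 575437 = 19·30286 + 3
23: 575437 = 23·25019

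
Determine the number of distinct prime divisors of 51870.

51870 = 2 · 25935
25935 = 3 · 8645
8645 = 5 · 1729
1729 = 7 · 247
247 = 13 · 19
51870 = 2 · 3 · 5 · 7 · 13 · 19, which has 6 distinct prime factors.

6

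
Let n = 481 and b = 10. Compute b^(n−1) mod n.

10^1 ≡ 10 (mod 481)
10^2 ≡ 10^2 = 100 ≡ 100 (mod 481)
10^4 ≡ 100^2 = 10000 ≡ 380 (mod 481)
10^8 ≡ 380^2 = 144400 ≡ 100 (mod 481)
10^16 ≡ 100^2 = 10000 ≡ 380 (mod 481)
10^32 ≡ 380^2 = 144400 ≡ 100 (mod 481)
10^64 ≡ 100^2 = 10000 ≡ 380 (mod 481)
10^128 ≡ 380^2 = 144400 ≡ 100 (mod 481)
10^256 ≡ 100^2 = 10000 ≡ 380 (mod 481)
480 = 256 + 128 + 64 + 32 in binary powers of 2.
So 10^480 ≡ 380 · 100 · 380 · 100 ≡ 1 (mod 481).
Since the result is 1, base 10 gives no evidence that 481 is composite.

1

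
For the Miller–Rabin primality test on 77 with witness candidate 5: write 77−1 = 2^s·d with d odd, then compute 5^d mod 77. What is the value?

75

77 − 1 = 76 = 2^2 · 19, so d = 19.
5^1 ≡ 5 (mod 77)
5^2 ≡ 5^2 = 25 ≡ 25 (mod 77)
5^4 ≡ 25^2 = 625 ≡ 9 (mod 77)
5^8 ≡ 9^2 = 81 ≡ 4 (mod 77)
5^16 ≡ 4^2 = 16 ≡ 16 (mod 77)
19 = 16 + 2 + 1 in binary powers of 2.
So 5^19 ≡ 16 · 25 · 5 ≡ 75 (mod 77).
Squaring chain: 75 → 4; never reaches −1, so base 5 is a Miller–Rabin witness that 77 is composite.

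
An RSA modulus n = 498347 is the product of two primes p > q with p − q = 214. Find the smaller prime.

607

Since p = q + 214, we have 498347 = q(q + 214), so q² + 214q − 498347 = 0.
Discriminant: 214² + 4·498347 = 45796 + 1993388 = 2039184; √2039184 = 1428.
q = (−214 + 1428)/2 = 607, and p = q + 214 = 821.
Check: 607 · 821 = 498347.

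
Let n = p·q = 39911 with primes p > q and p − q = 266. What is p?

373

Since p = q + 266, we have 39911 = q(q + 266), so q² + 266q − 39911 = 0.
Discriminant: 266² + 4·39911 = 70756 + 159644 = 230400; √230400 = 480.
q = (−266 + 480)/2 = 107, and p = q + 266 = 373.
Check: 107 · 373 = 39911.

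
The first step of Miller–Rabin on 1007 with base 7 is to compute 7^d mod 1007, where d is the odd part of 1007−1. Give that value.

1007 − 1 = 1006 = 2^1 · 503, so d = 503.
7^1 ≡ 7 (mod 1007)
7^2 ≡ 7^2 = 49 ≡ 49 (mod 1007)
7^4 ≡ 49^2 = 2401 ≡ 387 (mod 1007)
7^8 ≡ 387^2 = 149769 ≡ 733 (mod 1007)
7^16 ≡ 733^2 = 537289 ≡ 558 (mod 1007)
7^32 ≡ 558^2 = 311364 ≡ 201 (mod 1007)
7^64 ≡ 201^2 = 40401 ≡ 121 (mod 1007)
7^128 ≡ 121^2 = 14641 ≡ 543 (mod 1007)
7^256 ≡ 543^2 = 294849 ≡ 805 (mod 1007)
503 = 256 + 128 + 64 + 32 + 16 + 4 + 2 + 1 in binary powers of 2.
So 7^503 ≡ 805 · 543 · 121 · 201 · 558 · 387 · 49 · 7 ≡ 467 (mod 1007).
Squaring chain: 467; never reaches −1, so base 7 is a Miller–Rabin witness that 1007 is composite.

467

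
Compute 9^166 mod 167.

1

9^1 ≡ 9 (mod 167)
9^2 ≡ 9^2 = 81 ≡ 81 (mod 167)
9^4 ≡ 81^2 = 6561 ≡ 48 (mod 167)
9^8 ≡ 48^2 = 2304 ≡ 133 (mod 167)
9^16 ≡ 133^2 = 17689 ≡ 154 (mod 167)
9^32 ≡ 154^2 = 23716 ≡ 2 (mod 167)
9^64 ≡ 2^2 = 4 ≡ 4 (mod 167)
9^128 ≡ 4^2 = 16 ≡ 16 (mod 167)
166 = 128 + 32 + 4 + 2 in binary powers of 2.
So 9^166 ≡ 16 · 2 · 48 · 81 ≡ 1 (mod 167).
Since the result is 1, base 9 gives no evidence that 167 is composite.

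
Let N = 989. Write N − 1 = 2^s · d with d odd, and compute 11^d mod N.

465

989 − 1 = 988 = 2^2 · 247, so d = 247.
11^1 ≡ 11 (mod 989)
11^2 ≡ 11^2 = 121 ≡ 121 (mod 989)
11^4 ≡ 121^2 = 14641 ≡ 795 (mod 989)
11^8 ≡ 795^2 = 632025 ≡ 54 (mod 989)
11^16 ≡ 54^2 = 2916 ≡ 938 (mod 989)
11^32 ≡ 938^2 = 879844 ≡ 623 (mod 989)
11^64 ≡ 623^2 = 388129 ≡ 441 (mod 989)
11^128 ≡ 441^2 = 194481 ≡ 637 (mod 989)
247 = 128 + 64 + 32 + 16 + 4 + 2 + 1 in binary powers of 2.
So 11^247 ≡ 637 · 441 · 623 · 938 · 795 · 121 · 11 ≡ 465 (mod 989).
Squaring chain: 465 → 623; never reaches −1, so base 11 is a Miller–Rabin witness that 989 is composite.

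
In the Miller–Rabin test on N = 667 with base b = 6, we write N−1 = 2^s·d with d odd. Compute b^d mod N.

667 − 1 = 666 = 2^1 · 333, so d = 333.
6^1 ≡ 6 (mod 667)
6^2 ≡ 6^2 = 36 ≡ 36 (mod 667)
6^4 ≡ 36^2 = 1296 ≡ 629 (mod 667)
6^8 ≡ 629^2 = 395641 ≡ 110 (mod 667)
6^16 ≡ 110^2 = 12100 ≡ 94 (mod 667)
6^32 ≡ 94^2 = 8836 ≡ 165 (mod 667)
6^64 ≡ 165^2 = 27225 ≡ 545 (mod 667)
6^128 ≡ 545^2 = 297025 ≡ 210 (mod 667)
6^256 ≡ 210^2 = 44100 ≡ 78 (mod 667)
333 = 256 + 64 + 8 + 4 + 1 in binary powers of 2.
So 6^333 ≡ 78 · 545 · 110 · 629 · 6 ≡ 9 (mod 667).
Squaring chain: 9; never reaches −1, so base 6 is a Miller–Rabin witness that 667 is composite.

9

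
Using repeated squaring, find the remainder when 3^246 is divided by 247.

144

3^1 ≡ 3 (mod 247)
3^2 ≡ 3^2 = 9 ≡ 9 (mod 247)
3^4 ≡ 9^2 = 81 ≡ 81 (mod 247)
3^8 ≡ 81^2 = 6561 ≡ 139 (mod 247)
3^16 ≡ 139^2 = 19321 ≡ 55 (mod 247)
3^32 ≡ 55^2 = 3025 ≡ 61 (mod 247)
3^64 ≡ 61^2 = 3721 ≡ 16 (mod 247)
3^128 ≡ 16^2 = 256 ≡ 9 (mod 247)
246 = 128 + 64 + 32 + 16 + 4 + 2 in binary powers of 2.
So 3^246 ≡ 9 · 16 · 61 · 55 · 81 · 9 ≡ 144 (mod 247).
Since 144 ≠ 1, base 3 is a Fermat witness: 247 is composite.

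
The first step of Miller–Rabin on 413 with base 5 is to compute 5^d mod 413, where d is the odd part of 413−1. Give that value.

19

413 − 1 = 412 = 2^2 · 103, so d = 103.
5^1 ≡ 5 (mod 413)
5^2 ≡ 5^2 = 25 ≡ 25 (mod 413)
5^4 ≡ 25^2 = 625 ≡ 212 (mod 413)
5^8 ≡ 212^2 = 44944 ≡ 340 (mod 413)
5^16 ≡ 340^2 = 115600 ≡ 373 (mod 413)
5^32 ≡ 373^2 = 139129 ≡ 361 (mod 413)
5^64 ≡ 361^2 = 130321 ≡ 226 (mod 413)
103 = 64 + 32 + 4 + 2 + 1 in binary powers of 2.
So 5^103 ≡ 226 · 361 · 212 · 25 · 5 ≡ 19 (mod 413).
Squaring chain: 19 → 361; never reaches −1, so base 5 is a Miller–Rabin witness that 413 is composite.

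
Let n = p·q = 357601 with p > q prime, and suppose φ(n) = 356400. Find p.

661

φ(n) = (p−1)(q−1) = n − (p+q) + 1, so p + q = 357601 − 356400 + 1 = 1202.
p and q are the roots of t² − 1202t + 357601 = 0.
Discriminant: 1202² − 4·357601 = 1444804 − 1430404 = 14400; √14400 = 120.
q = (1202 − 120)/2 = 541, p = (1202 + 120)/2 = 661.
Check: 541 · 661 = 357601.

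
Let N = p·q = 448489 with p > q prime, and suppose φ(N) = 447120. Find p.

φ(n) = (p−1)(q−1) = n − (p+q) + 1, so p + q = 448489 − 447120 + 1 = 1370.
p and q are the roots of t² − 1370t + 448489 = 0.
Discriminant: 1370² − 4·448489 = 1876900 − 1793956 = 82944; √82944 = 288.
q = (1370 − 288)/2 = 541, p = (1370 + 288)/2 = 829.
Check: 541 · 829 = 448489.

829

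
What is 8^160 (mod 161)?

36

8^1 ≡ 8 (mod 161)
8^2 ≡ 8^2 = 64 ≡ 64 (mod 161)
8^4 ≡ 64^2 = 4096 ≡ 71 (mod 161)
8^8 ≡ 71^2 = 5041 ≡ 50 (mod 161)
8^16 ≡ 50^2 = 2500 ≡ 85 (mod 161)
8^32 ≡ 85^2 = 7225 ≡ 141 (mod 161)
8^64 ≡ 141^2 = 19881 ≡ 78 (mod 161)
8^128 ≡ 78^2 = 6084 ≡ 127 (mod 161)
160 = 128 + 32 in binary powers of 2.
So 8^160 ≡ 127 · 141 ≡ 36 (mod 161).
Since 36 ≠ 1, base 8 is a Fermat witness: 161 is composite.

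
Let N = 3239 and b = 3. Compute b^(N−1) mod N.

3^1 ≡ 3 (mod 3239)
3^2 ≡ 3^2 = 9 ≡ 9 (mod 3239)
3^4 ≡ 9^2 = 81 ≡ 81 (mod 3239)
3^8 ≡ 81^2 = 6561 ≡ 83 (mod 3239)
3^16 ≡ 83^2 = 6889 ≡ 411 (mod 3239)
3^32 ≡ 411^2 = 168921 ≡ 493 (mod 3239)
3^64 ≡ 493^2 = 243049 ≡ 124 (mod 3239)
3^128 ≡ 124^2 = 15376 ≡ 2420 (mod 3239)
3^256 ≡ 2420^2 = 5856400 ≡ 288 (mod 3239)
3^512 ≡ 288^2 = 82944 ≡ 1969 (mod 3239)
3^1024 ≡ 1969^2 = 3876961 ≡ 3117 (mod 3239)
3^2048 ≡ 3117^2 = 9715689 ≡ 1928 (mod 3239)
3238 = 2048 + 1024 + 128 + 32 + 4 + 2 in binary powers of 2.
So 3^3238 ≡ 1928 · 3117 · 2420 · 493 · 81 · 9 ≡ 155 (mod 3239).
Since 155 ≠ 1, base 3 is a Fermat witness: 3239 is composite.

155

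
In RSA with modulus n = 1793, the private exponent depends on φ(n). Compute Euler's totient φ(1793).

1620

Factor: 1793 = 11 · 163.
φ(1793) = (11−1) · (163−1) = 10 · 162 = 1620.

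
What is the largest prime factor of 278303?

89

278303 = 53 · 5251
5251 = 59 · 89
89 is prime.
So 278303 = 53 · 59 · 89; the largest prime factor is 89.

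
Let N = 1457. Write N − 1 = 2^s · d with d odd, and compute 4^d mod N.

1457 − 1 = 1456 = 2^4 · 91, so d = 91.
4^1 ≡ 4 (mod 1457)
4^2 ≡ 4^2 = 16 ≡ 16 (mod 1457)
4^4 ≡ 16^2 = 256 ≡ 256 (mod 1457)
4^8 ≡ 256^2 = 65536 ≡ 1428 (mod 1457)
4^16 ≡ 1428^2 = 2039184 ≡ 841 (mod 1457)
4^32 ≡ 841^2 = 707281 ≡ 636 (mod 1457)
4^64 ≡ 636^2 = 404496 ≡ 907 (mod 1457)
91 = 64 + 16 + 8 + 2 + 1 in binary powers of 2.
So 4^91 ≡ 907 · 841 · 1428 · 16 · 4 ≡ 717 (mod 1457).
Squaring chain: 717 → 1225 → 1372 → 1397; never reaches −1, so base 4 is a Miller–Rabin witness that 1457 is composite.

717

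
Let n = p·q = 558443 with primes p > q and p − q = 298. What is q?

Since p = q + 298, we have 558443 = q(q + 298), so q² + 298q − 558443 = 0.
Discriminant: 298² + 4·558443 = 88804 + 2233772 = 2322576; √2322576 = 1524.
q = (−298 + 1524)/2 = 613, and p = q + 298 = 911.
Check: 613 · 911 = 558443.

613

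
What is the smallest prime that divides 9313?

9313 is odd.
Digit sum 16, not divisible by 3.
Ends in 3: not divisible by 5.
7: 9313 = 7·1330 + 3
11: 9313 = 11·846 + 7
13: 9313 = 13·716 + 5
17: 9313 = 17·547 + 14
19: 9313 = 19·490 + 3
23: 9313 = 23·404 + 21
29: 9313 = 29·321 + 4
31: 9313 = 31·300 + 13
37: 9313 = 37·251 + 26
41: 9313 = 41·227 + 6
43: 9313 = 43·216 + 25
47: 9313 = 47·198 + 7
53: 9313 = 53·175 + 38
59: 9313 = 59·157 + 50
61: 9313 = 61·152 + 41
67: 9313 = 67·139

67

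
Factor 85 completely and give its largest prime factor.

85 = 5 · 17
17 is prime.
So 85 = 5 · 17; the largest prime factor is 17.

17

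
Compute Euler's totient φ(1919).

1800

Factor: 1919 = 19 · 101.
φ(1919) = (19−1) · (101−1) = 18 · 100 = 1800.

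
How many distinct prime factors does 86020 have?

5

86020 = 2^2 · 21505
21505 = 5 · 4301
4301 = 11 · 391
391 = 17 · 23
86020 = 2^2 · 5 · 11 · 17 · 23, which has 5 distinct prime factors.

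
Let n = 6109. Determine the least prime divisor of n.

41

6109 is odd.
Digit sum 16, not divisible by 3.
Ends in 9: not divisible by 5.
7: 6109 = 7·872 + 5
11: 6109 = 11·555 + 4
13: 6109 = 13·469 + 12
17: 6109 = 17·359 + 6
19: 6109 = 19·321 + 10
23: 6109 = 23·265 + 14
29: 6109 = 29·210 + 19
31: 6109 = 31·197 + 2
37: 6109 = 37·165 + 4
41: 6109 = 41·149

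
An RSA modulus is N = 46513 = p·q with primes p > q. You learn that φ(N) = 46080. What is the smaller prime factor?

193

φ(n) = (p−1)(q−1) = n − (p+q) + 1, so p + q = 46513 − 46080 + 1 = 434.
p and q are the roots of t² − 434t + 46513 = 0.
Discriminant: 434² − 4·46513 = 188356 − 186052 = 2304; √2304 = 48.
q = (434 − 48)/2 = 193, p = (434 + 48)/2 = 241.
Check: 193 · 241 = 46513.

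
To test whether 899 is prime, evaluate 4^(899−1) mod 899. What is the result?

219

4^1 ≡ 4 (mod 899)
4^2 ≡ 4^2 = 16 ≡ 16 (mod 899)
4^4 ≡ 16^2 = 256 ≡ 256 (mod 899)
4^8 ≡ 256^2 = 65536 ≡ 808 (mod 899)
4^16 ≡ 808^2 = 652864 ≡ 190 (mod 899)
4^32 ≡ 190^2 = 36100 ≡ 140 (mod 899)
4^64 ≡ 140^2 = 19600 ≡ 721 (mod 899)
4^128 ≡ 721^2 = 519841 ≡ 219 (mod 899)
4^256 ≡ 219^2 = 47961 ≡ 314 (mod 899)
4^512 ≡ 314^2 = 98596 ≡ 605 (mod 899)
898 = 512 + 256 + 128 + 2 in binary powers of 2.
So 4^898 ≡ 605 · 314 · 219 · 16 ≡ 219 (mod 899).
Since 219 ≠ 1, base 4 is a Fermat witness: 899 is composite.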